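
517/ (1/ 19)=9823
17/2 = 8.50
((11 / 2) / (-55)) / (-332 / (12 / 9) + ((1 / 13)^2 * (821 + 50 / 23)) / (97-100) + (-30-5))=0.00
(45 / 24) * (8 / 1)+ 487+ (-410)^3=-68920498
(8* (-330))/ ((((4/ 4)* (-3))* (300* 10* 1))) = 22/ 75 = 0.29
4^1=4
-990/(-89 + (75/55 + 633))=-10890/5999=-1.82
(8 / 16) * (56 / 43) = 28 / 43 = 0.65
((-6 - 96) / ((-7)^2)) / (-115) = 102 / 5635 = 0.02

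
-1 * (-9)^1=9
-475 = -475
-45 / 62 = -0.73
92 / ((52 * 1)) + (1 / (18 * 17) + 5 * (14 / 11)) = 356021 / 43758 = 8.14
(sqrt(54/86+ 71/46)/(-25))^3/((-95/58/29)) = 722419 *sqrt(8495510)/580759343750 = 0.00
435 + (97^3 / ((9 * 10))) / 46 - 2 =2705293 / 4140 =653.45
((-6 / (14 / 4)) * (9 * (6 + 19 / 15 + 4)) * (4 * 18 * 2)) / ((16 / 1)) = -54756 / 35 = -1564.46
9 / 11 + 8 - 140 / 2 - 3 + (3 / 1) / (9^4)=-1544011 / 24057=-64.18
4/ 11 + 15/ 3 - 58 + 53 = 4/ 11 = 0.36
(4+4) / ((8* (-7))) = -0.14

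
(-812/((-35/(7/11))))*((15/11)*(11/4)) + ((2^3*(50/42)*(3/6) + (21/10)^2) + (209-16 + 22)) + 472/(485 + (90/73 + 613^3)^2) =279.54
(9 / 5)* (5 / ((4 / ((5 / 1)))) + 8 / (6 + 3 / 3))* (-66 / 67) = -13.11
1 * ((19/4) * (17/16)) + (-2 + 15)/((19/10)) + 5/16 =14837/1216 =12.20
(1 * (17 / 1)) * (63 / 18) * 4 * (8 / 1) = 1904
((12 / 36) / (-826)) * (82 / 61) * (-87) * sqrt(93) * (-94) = -42.78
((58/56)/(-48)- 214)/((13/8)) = -287645/2184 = -131.71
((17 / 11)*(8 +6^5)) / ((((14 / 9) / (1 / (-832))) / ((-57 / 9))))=134691 / 2288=58.87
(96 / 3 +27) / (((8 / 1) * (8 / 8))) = 59 / 8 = 7.38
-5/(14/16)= -40/7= -5.71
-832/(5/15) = -2496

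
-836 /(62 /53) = -22154 /31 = -714.65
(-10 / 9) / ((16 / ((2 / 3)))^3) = -5 / 62208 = -0.00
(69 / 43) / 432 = 23 / 6192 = 0.00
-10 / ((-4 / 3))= 15 / 2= 7.50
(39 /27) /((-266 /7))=-13 /342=-0.04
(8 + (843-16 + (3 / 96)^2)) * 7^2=41897009 / 1024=40915.05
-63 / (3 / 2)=-42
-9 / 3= -3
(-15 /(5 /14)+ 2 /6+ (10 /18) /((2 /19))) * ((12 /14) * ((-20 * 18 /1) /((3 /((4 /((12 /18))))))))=157200 /7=22457.14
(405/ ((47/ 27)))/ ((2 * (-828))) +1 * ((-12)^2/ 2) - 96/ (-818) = 254584473/ 3537032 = 71.98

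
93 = 93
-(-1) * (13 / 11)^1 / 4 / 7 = 13 / 308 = 0.04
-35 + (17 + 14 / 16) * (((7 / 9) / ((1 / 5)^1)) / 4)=-5075 / 288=-17.62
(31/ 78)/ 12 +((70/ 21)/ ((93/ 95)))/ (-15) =-0.19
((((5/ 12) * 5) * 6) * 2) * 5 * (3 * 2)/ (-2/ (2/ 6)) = -125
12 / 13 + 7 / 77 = 145 / 143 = 1.01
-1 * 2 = -2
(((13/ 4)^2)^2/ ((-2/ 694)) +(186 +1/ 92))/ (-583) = 66.08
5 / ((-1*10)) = -1 / 2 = -0.50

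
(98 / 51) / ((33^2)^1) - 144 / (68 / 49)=-5762890 / 55539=-103.76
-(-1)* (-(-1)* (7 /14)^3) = 1 /8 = 0.12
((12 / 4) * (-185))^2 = 308025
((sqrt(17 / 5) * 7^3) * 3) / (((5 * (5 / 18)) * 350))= 1323 * sqrt(85) / 3125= 3.90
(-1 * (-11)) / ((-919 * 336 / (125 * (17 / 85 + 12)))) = -16775 / 308784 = -0.05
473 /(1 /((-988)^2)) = 461716112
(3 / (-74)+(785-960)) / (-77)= 12953 / 5698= 2.27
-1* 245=-245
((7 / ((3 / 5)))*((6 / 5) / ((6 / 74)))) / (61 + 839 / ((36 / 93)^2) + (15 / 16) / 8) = 198912 / 6520639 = 0.03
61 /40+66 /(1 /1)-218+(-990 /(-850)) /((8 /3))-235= -385.04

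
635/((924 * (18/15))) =3175/5544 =0.57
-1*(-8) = 8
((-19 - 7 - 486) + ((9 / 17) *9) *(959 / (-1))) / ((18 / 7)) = -604681 / 306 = -1976.08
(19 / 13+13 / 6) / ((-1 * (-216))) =0.02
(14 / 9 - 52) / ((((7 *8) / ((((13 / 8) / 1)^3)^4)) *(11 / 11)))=-5288665322803187 / 17317308137472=-305.40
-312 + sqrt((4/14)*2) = -312 + 2*sqrt(7)/7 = -311.24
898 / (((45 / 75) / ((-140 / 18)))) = -314300 / 27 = -11640.74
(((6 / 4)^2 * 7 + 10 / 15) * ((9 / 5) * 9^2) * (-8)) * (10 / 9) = -21276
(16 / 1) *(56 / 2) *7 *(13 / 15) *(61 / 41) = 2486848 / 615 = 4043.66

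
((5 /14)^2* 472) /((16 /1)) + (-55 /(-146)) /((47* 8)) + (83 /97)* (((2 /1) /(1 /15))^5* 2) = 10850535737242065 /260920688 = 41585570.77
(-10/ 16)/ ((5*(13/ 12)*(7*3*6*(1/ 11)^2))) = -121/ 1092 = -0.11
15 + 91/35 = 88/5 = 17.60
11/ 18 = 0.61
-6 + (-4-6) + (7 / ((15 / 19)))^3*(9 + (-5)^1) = 9356548 / 3375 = 2772.31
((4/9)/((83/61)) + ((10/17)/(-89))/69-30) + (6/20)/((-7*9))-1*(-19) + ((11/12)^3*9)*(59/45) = -55522471537/34937082432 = -1.59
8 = 8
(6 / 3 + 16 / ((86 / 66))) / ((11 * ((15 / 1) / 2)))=1228 / 7095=0.17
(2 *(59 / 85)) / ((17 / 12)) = 1416 / 1445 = 0.98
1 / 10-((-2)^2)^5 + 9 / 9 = -10229 / 10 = -1022.90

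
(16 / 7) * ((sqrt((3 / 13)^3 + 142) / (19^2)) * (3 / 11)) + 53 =48 * sqrt(4056013) / 4697693 + 53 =53.02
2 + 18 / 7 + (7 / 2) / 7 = 71 / 14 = 5.07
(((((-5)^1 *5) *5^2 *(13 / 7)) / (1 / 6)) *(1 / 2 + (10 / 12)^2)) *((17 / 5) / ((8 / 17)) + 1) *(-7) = 22988875 / 48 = 478934.90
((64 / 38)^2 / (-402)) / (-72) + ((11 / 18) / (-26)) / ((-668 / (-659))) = -523771585 / 22684310064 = -0.02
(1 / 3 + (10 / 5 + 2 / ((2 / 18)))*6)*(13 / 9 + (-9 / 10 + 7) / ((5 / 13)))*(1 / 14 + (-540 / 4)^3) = -96829280580643 / 18900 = -5123242358.76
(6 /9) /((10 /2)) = 2 /15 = 0.13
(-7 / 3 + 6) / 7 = 11 / 21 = 0.52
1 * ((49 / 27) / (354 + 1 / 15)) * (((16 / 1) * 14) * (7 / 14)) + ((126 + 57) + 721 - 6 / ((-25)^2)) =27023298206 / 29874375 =904.56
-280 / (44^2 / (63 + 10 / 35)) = -2215 / 242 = -9.15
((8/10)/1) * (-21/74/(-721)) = 6/19055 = 0.00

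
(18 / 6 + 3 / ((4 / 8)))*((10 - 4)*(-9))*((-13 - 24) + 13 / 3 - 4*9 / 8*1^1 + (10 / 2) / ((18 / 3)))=17658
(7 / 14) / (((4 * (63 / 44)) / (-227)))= -19.82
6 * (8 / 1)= 48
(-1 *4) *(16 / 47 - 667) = 125332 / 47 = 2666.64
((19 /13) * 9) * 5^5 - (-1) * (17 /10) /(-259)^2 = 358464093971 /8720530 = 41105.77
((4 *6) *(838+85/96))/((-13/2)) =-80533/26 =-3097.42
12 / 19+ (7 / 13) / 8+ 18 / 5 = 42473 / 9880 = 4.30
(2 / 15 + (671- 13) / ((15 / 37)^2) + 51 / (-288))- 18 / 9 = 28810949 / 7200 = 4001.52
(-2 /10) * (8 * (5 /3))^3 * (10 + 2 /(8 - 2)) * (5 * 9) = -1984000 /9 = -220444.44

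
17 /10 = 1.70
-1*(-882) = 882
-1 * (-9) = 9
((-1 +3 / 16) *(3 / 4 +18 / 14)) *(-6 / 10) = 2223 / 2240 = 0.99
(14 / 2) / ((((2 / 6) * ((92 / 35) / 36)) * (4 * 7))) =945 / 92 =10.27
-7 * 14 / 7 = -14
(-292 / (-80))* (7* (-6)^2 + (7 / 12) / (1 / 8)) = 5621 / 6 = 936.83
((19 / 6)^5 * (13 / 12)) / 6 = 32189287 / 559872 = 57.49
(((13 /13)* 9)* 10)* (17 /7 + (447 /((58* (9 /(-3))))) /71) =3103335 /14413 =215.31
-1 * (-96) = 96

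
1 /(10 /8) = 4 /5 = 0.80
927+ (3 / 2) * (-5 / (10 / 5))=3693 / 4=923.25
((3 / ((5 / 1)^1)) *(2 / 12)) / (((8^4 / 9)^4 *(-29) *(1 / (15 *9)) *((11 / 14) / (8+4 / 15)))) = -12813633 / 112238146963374080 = -0.00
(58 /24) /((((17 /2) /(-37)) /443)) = -475339 /102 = -4660.19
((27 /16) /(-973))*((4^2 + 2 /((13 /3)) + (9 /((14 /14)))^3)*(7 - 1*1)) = -784971 /101192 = -7.76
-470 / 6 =-235 / 3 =-78.33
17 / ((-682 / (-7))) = 119 / 682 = 0.17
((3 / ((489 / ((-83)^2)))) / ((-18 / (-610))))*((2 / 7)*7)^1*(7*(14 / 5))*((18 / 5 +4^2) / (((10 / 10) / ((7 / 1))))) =56502310424 / 7335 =7703109.81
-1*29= -29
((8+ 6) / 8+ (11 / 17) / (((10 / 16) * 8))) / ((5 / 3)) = 1917 / 1700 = 1.13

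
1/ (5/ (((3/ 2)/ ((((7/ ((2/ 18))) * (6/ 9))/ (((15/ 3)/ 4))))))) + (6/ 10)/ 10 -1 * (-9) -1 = 22593/ 2800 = 8.07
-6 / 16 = -3 / 8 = -0.38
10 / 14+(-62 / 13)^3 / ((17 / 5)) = -8154735 / 261443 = -31.19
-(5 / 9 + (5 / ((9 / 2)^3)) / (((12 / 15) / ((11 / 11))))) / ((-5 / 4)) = 364 / 729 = 0.50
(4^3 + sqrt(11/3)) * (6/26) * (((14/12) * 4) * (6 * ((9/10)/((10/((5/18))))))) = 7 * sqrt(33)/130 + 672/65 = 10.65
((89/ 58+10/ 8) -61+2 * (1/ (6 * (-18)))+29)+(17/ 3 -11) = -108265/ 3132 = -34.57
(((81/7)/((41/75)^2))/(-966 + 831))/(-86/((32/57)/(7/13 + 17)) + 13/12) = 131625/1232452046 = 0.00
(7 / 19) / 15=7 / 285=0.02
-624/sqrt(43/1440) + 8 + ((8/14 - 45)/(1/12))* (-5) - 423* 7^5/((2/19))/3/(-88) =318475687/1232 - 7488* sqrt(430)/43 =254891.96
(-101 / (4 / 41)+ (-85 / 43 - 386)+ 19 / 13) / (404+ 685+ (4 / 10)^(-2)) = -3179067 / 2448979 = -1.30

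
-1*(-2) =2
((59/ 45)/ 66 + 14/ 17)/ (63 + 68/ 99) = 439/ 33150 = 0.01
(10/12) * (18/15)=1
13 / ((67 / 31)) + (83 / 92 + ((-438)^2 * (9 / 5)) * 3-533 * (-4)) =31994134657 / 30820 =1038096.52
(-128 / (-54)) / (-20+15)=-64 / 135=-0.47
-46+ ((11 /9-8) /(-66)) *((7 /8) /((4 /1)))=-873941 /19008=-45.98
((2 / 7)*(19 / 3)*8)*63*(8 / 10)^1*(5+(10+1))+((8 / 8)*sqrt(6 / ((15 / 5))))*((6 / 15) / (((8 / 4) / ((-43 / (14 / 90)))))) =58368 / 5 - 387*sqrt(2) / 7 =11595.41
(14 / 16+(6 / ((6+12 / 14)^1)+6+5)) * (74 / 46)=1887 / 92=20.51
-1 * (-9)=9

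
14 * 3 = 42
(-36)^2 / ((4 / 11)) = 3564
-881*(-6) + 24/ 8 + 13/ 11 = 58192/ 11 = 5290.18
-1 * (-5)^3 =125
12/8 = 3/2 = 1.50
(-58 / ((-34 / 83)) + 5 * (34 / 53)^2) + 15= 7575818 / 47753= 158.65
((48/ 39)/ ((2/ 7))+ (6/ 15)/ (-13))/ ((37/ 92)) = 25576/ 2405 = 10.63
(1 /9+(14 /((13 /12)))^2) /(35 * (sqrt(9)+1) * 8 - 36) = 254185 /1648764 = 0.15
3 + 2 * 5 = 13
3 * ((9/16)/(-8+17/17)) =-27/112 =-0.24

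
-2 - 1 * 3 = -5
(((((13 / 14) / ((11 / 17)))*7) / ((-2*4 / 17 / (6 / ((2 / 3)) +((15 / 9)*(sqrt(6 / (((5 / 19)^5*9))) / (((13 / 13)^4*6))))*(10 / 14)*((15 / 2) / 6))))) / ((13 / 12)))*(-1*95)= 9911255*sqrt(570) / 22176 +741285 / 44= 27517.84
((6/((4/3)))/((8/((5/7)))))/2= 45/224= 0.20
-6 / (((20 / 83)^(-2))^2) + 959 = 45511569839 / 47458321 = 958.98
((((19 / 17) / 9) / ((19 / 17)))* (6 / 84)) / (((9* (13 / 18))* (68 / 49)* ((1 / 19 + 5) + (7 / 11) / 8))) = 2926 / 17067609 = 0.00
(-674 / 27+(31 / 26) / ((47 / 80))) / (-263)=378334 / 4338711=0.09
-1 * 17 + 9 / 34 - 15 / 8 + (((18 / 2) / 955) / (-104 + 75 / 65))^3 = -18.61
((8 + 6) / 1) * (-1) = -14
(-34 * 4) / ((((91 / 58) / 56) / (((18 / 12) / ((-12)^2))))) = -50.56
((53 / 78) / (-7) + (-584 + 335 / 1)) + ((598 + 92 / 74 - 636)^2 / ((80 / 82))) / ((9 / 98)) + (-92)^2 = 52235481299 / 2242422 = 23294.22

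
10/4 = 5/2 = 2.50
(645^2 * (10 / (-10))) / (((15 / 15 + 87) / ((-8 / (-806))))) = -46.92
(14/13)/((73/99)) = 1386/949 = 1.46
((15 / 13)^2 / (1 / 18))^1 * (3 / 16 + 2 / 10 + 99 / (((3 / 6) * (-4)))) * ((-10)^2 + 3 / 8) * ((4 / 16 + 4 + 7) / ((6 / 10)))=-95832730125 / 43264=-2215068.65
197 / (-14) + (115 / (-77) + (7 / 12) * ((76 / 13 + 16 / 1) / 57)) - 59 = -25450171 / 342342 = -74.34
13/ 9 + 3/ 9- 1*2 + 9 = 79/ 9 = 8.78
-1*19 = -19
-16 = -16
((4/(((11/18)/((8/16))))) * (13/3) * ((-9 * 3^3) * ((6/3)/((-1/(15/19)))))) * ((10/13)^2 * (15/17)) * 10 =1312200000/46189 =28409.36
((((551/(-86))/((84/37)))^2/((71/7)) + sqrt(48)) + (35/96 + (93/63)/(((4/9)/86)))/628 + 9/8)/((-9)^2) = 393183242171/13462646746752 + 4 *sqrt(3)/81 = 0.11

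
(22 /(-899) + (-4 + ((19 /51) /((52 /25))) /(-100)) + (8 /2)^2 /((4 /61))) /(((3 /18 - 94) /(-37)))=84675670051 /894850216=94.63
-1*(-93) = 93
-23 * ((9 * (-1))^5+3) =1358058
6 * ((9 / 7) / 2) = 27 / 7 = 3.86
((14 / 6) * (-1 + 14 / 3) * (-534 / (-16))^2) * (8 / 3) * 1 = 609917 / 24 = 25413.21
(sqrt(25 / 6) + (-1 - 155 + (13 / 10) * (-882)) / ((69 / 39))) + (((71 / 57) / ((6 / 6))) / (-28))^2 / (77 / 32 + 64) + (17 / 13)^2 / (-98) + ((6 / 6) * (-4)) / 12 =-1937236764136507 / 2629960719750 + 5 * sqrt(6) / 6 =-734.56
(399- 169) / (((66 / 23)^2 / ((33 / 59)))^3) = 17024127235 / 236182563936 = 0.07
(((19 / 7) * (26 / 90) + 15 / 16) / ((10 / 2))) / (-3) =-8677 / 75600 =-0.11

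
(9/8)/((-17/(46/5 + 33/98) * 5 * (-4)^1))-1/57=1064449/75969600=0.01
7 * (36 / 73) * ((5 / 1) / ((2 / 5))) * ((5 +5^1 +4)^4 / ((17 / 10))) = 1210104000 / 1241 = 975103.95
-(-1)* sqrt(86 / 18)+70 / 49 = 10 / 7+sqrt(43) / 3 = 3.61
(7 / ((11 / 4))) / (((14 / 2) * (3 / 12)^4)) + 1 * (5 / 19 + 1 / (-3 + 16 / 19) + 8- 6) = 813118 / 8569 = 94.89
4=4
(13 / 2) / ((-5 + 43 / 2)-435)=-13 / 837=-0.02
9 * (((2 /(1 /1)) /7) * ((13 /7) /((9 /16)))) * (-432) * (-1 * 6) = 1078272 /49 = 22005.55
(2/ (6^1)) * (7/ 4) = 7/ 12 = 0.58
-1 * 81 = -81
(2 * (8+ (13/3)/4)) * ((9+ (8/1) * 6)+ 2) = 6431/6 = 1071.83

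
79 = 79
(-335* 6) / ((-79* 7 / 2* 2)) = 2010 / 553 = 3.63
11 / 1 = 11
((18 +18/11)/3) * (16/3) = 384/11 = 34.91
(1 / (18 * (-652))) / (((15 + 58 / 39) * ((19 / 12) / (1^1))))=-13 / 3982742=-0.00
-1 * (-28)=28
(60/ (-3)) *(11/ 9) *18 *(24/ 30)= -352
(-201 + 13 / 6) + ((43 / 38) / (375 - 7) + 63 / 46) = -8283871 / 41952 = -197.46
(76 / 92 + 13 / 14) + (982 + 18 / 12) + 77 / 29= 4612551 / 4669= 987.91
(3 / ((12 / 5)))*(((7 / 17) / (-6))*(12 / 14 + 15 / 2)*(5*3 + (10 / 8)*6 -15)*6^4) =-236925 / 34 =-6968.38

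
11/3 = 3.67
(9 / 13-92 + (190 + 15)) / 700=739 / 4550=0.16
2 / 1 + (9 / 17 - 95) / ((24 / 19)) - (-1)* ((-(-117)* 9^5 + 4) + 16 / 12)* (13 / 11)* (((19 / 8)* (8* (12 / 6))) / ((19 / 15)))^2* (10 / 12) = 13741480381661 / 2244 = 6123654359.03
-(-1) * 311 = 311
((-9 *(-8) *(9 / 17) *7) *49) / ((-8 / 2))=-55566 / 17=-3268.59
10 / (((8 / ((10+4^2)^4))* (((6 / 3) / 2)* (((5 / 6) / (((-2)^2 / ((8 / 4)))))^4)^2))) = 49122828877824 / 78125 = 628772209.64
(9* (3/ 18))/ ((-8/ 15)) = -45/ 16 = -2.81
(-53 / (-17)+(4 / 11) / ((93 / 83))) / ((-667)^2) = 0.00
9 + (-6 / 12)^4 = 9.06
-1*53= -53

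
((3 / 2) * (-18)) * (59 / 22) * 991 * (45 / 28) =-71039835 / 616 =-115324.41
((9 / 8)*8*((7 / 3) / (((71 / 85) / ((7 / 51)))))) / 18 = 245 / 1278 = 0.19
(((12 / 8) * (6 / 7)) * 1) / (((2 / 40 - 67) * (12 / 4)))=-60 / 9373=-0.01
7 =7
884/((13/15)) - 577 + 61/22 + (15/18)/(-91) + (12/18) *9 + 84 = 1608898/3003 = 535.76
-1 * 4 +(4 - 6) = -6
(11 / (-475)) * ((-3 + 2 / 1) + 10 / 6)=-22 / 1425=-0.02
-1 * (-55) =55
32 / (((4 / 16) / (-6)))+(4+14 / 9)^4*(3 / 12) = -529.85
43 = 43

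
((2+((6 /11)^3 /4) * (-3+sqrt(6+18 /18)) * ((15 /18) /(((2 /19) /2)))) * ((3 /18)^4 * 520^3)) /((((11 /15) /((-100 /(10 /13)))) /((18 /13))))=-250458000000 * sqrt(7) /14641 - 85243600000 /43923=-47200608.92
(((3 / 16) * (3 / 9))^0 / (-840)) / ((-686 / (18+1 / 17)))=0.00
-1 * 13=-13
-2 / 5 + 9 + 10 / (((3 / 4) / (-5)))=-871 / 15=-58.07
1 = 1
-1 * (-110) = 110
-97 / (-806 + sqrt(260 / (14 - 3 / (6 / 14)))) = 97 *sqrt(455) / 2273596 + 21049 / 174892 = 0.12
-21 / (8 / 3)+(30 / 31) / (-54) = -17617 / 2232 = -7.89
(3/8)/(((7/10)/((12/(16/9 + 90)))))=405/5782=0.07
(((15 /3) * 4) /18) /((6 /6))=10 /9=1.11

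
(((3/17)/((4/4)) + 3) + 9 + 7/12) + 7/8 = 5563/408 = 13.63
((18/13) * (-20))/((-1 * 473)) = 360/6149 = 0.06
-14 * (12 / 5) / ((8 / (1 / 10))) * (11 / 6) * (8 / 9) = -154 / 225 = -0.68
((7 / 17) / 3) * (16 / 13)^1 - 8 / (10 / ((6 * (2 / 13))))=-1888 / 3315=-0.57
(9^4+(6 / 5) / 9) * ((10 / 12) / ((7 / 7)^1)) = 98417 / 18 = 5467.61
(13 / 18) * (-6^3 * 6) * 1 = -936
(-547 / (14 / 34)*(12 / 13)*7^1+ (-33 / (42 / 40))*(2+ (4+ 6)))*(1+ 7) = -6523488 / 91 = -71686.68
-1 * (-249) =249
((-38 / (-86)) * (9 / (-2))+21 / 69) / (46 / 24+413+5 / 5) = -19986 / 4936099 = -0.00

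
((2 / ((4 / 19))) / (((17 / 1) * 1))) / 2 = 19 / 68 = 0.28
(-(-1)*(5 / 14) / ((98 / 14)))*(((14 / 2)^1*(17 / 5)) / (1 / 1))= 17 / 14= 1.21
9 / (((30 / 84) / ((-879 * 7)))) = -775278 / 5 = -155055.60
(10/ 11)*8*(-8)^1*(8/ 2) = -2560/ 11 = -232.73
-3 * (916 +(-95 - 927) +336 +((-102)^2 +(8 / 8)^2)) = -31905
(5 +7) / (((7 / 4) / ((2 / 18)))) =16 / 21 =0.76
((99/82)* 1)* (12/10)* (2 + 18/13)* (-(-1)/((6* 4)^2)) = 363/42640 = 0.01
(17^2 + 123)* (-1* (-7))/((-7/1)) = -412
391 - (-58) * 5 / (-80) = 387.38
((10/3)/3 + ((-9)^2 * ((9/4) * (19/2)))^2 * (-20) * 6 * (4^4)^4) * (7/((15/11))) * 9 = -71378163118129545164.67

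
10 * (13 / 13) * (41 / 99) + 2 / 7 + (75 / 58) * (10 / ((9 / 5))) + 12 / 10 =1287317 / 100485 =12.81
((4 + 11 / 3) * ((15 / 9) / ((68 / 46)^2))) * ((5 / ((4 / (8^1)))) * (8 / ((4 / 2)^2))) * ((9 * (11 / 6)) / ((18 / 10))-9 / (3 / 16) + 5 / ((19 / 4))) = -1310081725 / 296514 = -4418.28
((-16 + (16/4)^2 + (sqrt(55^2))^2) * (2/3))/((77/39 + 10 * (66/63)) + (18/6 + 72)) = 275275/11937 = 23.06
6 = 6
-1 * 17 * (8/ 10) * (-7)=476/ 5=95.20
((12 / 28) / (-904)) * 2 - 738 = -2335035 / 3164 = -738.00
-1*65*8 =-520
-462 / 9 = -154 / 3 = -51.33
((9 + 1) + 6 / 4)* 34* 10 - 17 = 3893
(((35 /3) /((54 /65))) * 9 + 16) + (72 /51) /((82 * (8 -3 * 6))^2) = 142.39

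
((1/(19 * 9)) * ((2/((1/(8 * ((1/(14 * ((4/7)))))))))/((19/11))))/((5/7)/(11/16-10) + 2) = 11473/3258747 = 0.00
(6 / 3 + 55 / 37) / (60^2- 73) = 129 / 130499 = 0.00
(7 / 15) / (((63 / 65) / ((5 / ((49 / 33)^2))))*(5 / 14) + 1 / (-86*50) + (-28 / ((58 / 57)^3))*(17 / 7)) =-230950659940 / 31866562069731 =-0.01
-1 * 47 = -47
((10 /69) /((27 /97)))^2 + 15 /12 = 21117445 /13883076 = 1.52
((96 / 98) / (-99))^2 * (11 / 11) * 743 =190208 / 2614689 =0.07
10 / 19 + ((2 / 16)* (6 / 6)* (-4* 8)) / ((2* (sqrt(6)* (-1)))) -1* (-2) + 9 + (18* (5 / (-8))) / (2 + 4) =sqrt(6) / 3 + 1467 / 152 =10.47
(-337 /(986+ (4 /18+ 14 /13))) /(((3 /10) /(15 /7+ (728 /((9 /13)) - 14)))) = -1434799405 /1212897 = -1182.95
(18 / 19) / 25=18 / 475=0.04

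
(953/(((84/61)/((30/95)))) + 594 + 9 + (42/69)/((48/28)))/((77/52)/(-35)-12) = -1961070280/28733187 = -68.25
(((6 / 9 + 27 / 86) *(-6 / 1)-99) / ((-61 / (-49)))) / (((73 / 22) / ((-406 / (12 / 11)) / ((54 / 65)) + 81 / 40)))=4811460577 / 424926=11323.06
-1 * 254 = -254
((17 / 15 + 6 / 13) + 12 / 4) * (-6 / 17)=-1.62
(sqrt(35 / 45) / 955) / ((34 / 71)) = 71*sqrt(7) / 97410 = 0.00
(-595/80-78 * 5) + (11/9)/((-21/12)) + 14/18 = -400537/1008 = -397.36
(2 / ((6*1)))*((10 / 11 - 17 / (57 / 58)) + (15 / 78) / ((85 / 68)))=-132334 / 24453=-5.41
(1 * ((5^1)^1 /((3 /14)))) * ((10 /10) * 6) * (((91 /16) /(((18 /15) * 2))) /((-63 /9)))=-2275 /48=-47.40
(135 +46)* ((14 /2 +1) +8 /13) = 20272 /13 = 1559.38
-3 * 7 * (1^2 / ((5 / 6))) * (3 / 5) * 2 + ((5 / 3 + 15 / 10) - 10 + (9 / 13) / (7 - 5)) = -36.73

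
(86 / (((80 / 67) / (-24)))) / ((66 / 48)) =-69144 / 55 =-1257.16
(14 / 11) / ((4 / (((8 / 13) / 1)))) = 28 / 143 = 0.20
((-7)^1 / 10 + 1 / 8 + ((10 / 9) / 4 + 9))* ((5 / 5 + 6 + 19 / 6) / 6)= 191113 / 12960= 14.75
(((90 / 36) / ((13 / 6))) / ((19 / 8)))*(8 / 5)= 192 / 247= 0.78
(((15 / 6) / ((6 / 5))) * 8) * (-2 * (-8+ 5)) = 100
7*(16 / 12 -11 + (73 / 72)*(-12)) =-917 / 6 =-152.83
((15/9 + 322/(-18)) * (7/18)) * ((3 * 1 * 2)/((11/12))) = -4088/99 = -41.29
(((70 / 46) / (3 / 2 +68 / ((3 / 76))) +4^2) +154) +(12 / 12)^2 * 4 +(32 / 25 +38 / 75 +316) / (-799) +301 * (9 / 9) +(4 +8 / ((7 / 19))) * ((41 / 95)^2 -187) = -1835093535425713 / 423889530225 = -4329.18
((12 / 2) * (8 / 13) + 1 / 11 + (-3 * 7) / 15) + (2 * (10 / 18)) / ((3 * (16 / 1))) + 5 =1143839 / 154440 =7.41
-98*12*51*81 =-4858056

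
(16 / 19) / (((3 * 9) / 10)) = 160 / 513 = 0.31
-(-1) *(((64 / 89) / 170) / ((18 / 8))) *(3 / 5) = 0.00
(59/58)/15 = 59/870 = 0.07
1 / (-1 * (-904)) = 1 / 904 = 0.00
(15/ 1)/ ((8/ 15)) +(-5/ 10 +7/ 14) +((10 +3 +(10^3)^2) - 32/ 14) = 56002175/ 56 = 1000038.84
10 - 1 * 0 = 10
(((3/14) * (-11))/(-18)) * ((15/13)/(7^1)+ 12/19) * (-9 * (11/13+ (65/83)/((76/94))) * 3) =-10143658107/1984988824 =-5.11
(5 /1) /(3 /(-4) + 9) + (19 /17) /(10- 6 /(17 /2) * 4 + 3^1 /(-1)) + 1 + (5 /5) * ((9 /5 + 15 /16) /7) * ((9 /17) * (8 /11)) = 5643923 /2788170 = 2.02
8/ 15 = 0.53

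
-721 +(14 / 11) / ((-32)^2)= -4060665 / 5632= -721.00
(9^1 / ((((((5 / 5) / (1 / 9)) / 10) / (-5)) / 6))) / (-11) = 300 / 11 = 27.27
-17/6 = -2.83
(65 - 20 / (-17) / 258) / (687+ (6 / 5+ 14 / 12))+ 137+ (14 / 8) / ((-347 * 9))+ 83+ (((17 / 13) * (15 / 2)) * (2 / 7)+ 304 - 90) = 7508276920310981 / 17185504246092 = 436.90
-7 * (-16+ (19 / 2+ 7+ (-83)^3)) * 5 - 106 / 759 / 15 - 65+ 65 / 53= 24151241338439 / 1206810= 20012463.72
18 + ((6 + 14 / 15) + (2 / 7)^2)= 18386 / 735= 25.01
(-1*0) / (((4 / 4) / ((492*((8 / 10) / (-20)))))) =0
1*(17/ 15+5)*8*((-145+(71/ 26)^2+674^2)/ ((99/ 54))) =112975115696/ 9295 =12154396.52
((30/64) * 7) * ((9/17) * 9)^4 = 4519905705/2672672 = 1691.16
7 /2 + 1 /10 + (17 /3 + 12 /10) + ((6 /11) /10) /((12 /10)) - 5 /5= 3139 /330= 9.51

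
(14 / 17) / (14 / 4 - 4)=-28 / 17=-1.65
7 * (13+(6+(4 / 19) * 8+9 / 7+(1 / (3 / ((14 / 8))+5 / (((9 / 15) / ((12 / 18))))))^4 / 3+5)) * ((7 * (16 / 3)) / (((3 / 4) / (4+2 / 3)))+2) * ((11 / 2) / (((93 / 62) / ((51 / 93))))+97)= 574605430240620810499 / 131202540070029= 4379529.77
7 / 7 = 1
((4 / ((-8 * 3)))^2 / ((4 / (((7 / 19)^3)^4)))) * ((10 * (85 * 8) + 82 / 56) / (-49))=-7684981270687 / 1274869393382108736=-0.00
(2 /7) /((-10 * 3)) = -1 /105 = -0.01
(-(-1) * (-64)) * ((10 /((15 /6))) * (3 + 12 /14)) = -6912 /7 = -987.43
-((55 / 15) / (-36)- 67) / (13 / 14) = 50729 / 702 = 72.26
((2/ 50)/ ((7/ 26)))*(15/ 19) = 78/ 665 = 0.12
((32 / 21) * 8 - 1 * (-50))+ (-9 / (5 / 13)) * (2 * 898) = -4406242 / 105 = -41964.21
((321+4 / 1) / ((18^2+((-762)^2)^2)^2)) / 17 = 1 / 5945732029871969948496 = 0.00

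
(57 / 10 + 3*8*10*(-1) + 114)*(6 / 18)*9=-3609 / 10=-360.90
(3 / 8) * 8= 3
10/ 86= 5/ 43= 0.12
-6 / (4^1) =-3 / 2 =-1.50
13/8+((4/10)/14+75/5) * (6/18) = 5573/840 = 6.63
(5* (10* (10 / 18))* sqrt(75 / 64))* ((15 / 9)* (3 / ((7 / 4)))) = 3125* sqrt(3) / 63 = 85.92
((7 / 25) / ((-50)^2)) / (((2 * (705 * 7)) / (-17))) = -17 / 88125000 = -0.00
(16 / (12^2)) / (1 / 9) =1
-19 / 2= -9.50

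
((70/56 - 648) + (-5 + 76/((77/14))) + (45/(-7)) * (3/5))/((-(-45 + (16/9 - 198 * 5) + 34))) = -1779039/2769844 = -0.64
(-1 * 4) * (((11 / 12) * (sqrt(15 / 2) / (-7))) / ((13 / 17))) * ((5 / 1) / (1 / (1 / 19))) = 935 * sqrt(30) / 10374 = 0.49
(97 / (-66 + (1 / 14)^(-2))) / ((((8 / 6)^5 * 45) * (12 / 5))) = 873 / 532480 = 0.00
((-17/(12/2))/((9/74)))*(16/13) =-10064/351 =-28.67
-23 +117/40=-803/40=-20.08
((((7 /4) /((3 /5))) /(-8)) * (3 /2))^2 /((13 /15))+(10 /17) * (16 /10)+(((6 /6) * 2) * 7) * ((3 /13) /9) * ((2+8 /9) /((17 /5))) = 38891981 /24440832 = 1.59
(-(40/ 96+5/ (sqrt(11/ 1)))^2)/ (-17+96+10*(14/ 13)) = -50375/ 1848528 - 325*sqrt(11)/ 77022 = -0.04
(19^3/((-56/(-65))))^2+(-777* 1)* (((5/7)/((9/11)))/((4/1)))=596304946235/9408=63382753.64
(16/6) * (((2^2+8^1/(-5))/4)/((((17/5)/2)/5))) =80/17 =4.71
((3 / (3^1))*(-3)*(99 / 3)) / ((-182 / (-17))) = -1683 / 182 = -9.25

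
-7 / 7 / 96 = -1 / 96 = -0.01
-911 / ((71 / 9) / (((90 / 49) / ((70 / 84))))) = -885492 / 3479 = -254.52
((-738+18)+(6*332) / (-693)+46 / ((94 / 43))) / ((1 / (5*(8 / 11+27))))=-11620178225 / 119427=-97299.42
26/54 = 0.48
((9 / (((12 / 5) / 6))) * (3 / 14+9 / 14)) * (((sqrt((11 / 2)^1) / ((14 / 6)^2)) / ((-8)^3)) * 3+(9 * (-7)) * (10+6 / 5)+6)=-13492.33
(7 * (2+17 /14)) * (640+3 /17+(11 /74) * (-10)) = 9039060 /629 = 14370.52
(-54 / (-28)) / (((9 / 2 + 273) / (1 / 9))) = 1 / 1295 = 0.00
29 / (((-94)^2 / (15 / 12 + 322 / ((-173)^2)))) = 0.00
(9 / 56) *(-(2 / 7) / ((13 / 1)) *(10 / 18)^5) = -3125 / 16717428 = -0.00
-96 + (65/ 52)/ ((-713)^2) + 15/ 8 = -382801847/ 4066952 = -94.12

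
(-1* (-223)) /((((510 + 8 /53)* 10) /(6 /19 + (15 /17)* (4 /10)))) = 638226 /21833185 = 0.03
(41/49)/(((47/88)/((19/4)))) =17138/2303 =7.44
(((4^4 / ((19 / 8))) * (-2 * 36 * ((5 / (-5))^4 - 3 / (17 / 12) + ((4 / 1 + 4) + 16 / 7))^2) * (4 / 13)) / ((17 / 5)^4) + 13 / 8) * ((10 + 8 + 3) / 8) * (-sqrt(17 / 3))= 3506483721751109 * sqrt(51) / 2670966835264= 9375.37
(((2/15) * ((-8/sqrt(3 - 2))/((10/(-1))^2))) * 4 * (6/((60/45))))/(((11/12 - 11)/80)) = 4608/3025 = 1.52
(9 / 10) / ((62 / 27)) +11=7063 / 620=11.39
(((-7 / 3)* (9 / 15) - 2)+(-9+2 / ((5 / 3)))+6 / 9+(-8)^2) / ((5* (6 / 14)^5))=13479214 / 18225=739.60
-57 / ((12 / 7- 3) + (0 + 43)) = -1.37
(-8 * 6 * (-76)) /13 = 3648 /13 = 280.62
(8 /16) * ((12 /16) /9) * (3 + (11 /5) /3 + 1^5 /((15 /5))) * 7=427 /360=1.19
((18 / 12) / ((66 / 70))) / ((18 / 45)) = 175 / 44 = 3.98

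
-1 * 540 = -540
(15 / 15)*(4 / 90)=2 / 45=0.04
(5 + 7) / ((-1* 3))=-4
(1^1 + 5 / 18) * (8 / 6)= 46 / 27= 1.70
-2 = -2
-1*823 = -823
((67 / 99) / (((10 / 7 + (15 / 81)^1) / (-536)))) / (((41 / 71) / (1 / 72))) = -2231033 / 412665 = -5.41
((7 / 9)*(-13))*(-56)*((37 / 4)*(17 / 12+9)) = 2946125 / 54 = 54557.87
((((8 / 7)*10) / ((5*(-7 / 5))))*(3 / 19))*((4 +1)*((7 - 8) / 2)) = 0.64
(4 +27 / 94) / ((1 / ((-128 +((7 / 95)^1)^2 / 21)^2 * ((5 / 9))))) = 4840164941184547 / 124033011750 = 39023.20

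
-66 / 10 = -33 / 5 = -6.60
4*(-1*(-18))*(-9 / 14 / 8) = -81 / 14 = -5.79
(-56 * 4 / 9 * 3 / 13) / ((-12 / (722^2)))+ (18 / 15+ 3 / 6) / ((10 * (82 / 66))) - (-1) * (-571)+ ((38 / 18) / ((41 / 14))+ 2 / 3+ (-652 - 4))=248277.98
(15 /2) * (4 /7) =30 /7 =4.29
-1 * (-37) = 37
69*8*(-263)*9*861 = -1124968824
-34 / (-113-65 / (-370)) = 2516 / 8349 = 0.30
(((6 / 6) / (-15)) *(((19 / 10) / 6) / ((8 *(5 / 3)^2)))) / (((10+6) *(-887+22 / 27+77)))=513 / 6991360000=0.00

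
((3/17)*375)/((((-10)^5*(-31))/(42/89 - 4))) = -1413/18761200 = -0.00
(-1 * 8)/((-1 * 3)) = 8/3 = 2.67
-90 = -90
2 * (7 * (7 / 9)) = 98 / 9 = 10.89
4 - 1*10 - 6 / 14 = -45 / 7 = -6.43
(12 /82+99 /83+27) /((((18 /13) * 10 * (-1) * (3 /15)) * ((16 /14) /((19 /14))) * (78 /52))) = -3970031 /490032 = -8.10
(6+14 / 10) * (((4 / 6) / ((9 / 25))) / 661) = 370 / 17847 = 0.02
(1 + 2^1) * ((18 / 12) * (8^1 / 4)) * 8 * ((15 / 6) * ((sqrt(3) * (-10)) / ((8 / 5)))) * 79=-88875 * sqrt(3)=-153936.02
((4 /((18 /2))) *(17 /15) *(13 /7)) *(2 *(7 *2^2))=7072 /135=52.39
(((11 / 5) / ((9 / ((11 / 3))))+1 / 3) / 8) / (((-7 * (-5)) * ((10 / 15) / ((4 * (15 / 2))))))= 83 / 420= 0.20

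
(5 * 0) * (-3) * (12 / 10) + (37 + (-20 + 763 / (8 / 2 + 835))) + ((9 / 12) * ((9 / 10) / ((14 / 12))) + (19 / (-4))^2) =19287161 / 469840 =41.05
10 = 10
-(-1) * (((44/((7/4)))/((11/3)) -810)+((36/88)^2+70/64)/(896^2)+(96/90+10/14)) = -37365544837603/46627553280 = -801.36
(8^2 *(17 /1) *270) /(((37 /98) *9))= 86451.89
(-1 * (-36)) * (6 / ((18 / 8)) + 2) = 168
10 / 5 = 2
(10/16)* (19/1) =95/8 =11.88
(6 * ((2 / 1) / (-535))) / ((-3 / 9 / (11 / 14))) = 198 / 3745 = 0.05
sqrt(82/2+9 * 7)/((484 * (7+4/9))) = 9 * sqrt(26)/16214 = 0.00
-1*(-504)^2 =-254016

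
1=1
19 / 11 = 1.73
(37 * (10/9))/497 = 370/4473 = 0.08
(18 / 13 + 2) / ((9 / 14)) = 616 / 117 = 5.26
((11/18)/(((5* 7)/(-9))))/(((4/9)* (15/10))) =-33/140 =-0.24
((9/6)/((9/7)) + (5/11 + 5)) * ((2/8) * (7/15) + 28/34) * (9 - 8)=419083/67320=6.23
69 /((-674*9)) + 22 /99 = 1279 /6066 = 0.21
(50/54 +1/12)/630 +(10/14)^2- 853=-406023077/476280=-852.49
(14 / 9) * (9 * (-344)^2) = 1656704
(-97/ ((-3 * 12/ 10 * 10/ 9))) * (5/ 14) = 485/ 56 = 8.66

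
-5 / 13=-0.38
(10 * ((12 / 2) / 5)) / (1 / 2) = 24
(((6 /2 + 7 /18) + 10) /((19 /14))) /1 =1687 /171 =9.87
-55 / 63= -0.87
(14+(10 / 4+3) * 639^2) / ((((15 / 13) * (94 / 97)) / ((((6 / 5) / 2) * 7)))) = 39646991293 / 4700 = 8435530.06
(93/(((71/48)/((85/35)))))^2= 5758988544/247009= 23314.89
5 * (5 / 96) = 25 / 96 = 0.26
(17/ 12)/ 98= 17/ 1176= 0.01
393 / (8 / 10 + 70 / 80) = 15720 / 67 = 234.63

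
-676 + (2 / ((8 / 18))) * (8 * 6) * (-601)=-130492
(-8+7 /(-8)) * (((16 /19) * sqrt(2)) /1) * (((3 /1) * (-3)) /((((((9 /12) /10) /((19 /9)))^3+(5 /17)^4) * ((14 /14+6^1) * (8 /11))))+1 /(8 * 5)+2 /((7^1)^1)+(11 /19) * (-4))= 24691412192173582951 * sqrt(2) /13949239321825220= 2503.29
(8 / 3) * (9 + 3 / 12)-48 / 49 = 3482 / 147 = 23.69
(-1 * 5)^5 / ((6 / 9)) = -4687.50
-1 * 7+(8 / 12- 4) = -31 / 3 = -10.33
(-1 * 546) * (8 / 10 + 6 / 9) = -800.80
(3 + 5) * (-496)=-3968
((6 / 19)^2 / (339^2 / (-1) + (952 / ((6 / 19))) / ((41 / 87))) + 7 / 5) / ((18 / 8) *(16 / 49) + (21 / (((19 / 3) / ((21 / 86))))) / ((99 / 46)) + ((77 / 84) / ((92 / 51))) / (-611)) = 1.26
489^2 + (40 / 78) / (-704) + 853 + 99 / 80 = 4117975063 / 17160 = 239975.24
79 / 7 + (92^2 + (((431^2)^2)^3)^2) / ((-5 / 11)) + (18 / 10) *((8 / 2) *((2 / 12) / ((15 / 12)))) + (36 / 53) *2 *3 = -3714301593868577000779562000000000000000000000000000000000000000.00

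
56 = 56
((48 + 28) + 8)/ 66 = 14/ 11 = 1.27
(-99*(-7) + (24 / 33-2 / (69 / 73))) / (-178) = -524933 / 135102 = -3.89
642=642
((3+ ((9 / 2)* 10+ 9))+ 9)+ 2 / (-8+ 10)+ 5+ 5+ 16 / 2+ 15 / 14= 1205 / 14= 86.07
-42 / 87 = -14 / 29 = -0.48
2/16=1/8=0.12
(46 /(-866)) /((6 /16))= -184 /1299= -0.14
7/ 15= 0.47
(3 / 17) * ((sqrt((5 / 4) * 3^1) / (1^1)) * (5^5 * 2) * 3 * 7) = 196875 * sqrt(15) / 17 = 44852.56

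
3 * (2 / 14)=3 / 7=0.43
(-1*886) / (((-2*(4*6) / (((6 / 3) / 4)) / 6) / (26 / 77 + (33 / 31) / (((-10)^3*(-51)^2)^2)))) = 805189712886375221 / 43062759432000000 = 18.70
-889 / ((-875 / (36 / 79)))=4572 / 9875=0.46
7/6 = 1.17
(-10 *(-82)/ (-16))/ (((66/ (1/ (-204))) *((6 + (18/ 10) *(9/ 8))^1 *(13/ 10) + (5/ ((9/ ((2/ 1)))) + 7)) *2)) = 5125/ 49934236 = 0.00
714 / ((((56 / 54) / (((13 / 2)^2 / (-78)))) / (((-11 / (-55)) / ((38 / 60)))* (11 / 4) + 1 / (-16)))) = -1461915 / 4864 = -300.56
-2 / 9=-0.22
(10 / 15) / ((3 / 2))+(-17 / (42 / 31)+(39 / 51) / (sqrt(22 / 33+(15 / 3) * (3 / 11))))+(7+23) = 13 * sqrt(2211) / 1139+2255 / 126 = 18.43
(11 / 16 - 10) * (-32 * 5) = 1490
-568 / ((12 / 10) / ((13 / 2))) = -9230 / 3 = -3076.67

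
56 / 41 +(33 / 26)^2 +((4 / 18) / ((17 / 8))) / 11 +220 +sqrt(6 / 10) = 223.76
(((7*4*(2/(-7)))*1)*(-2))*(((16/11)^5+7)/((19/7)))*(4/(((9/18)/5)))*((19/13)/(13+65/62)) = 604387150080/1823580473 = 331.43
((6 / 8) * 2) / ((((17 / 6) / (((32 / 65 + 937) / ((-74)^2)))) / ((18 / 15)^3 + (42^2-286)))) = 50720729139 / 378186250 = 134.12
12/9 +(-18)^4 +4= 104981.33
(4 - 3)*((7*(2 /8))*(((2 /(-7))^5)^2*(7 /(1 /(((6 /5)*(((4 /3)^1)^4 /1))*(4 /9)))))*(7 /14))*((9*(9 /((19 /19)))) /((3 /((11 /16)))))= 180224 /259416045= 0.00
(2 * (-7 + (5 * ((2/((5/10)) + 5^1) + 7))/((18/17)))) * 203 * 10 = 2505020/9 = 278335.56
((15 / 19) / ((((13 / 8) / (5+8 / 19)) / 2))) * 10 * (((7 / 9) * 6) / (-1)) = -1153600 / 4693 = -245.81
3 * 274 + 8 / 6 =2470 / 3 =823.33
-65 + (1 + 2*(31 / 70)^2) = -155839 / 2450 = -63.61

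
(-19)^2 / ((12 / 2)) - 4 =337 / 6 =56.17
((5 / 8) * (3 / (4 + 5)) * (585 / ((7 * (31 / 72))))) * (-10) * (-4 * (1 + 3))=1404000 / 217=6470.05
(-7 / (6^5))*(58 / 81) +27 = 8502853 / 314928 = 27.00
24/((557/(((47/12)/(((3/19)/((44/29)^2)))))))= 3457696/1405311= 2.46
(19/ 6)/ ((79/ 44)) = 418/ 237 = 1.76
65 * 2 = 130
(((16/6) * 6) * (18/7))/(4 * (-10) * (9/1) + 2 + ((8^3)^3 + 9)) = 288/939521653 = 0.00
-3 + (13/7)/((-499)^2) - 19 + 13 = -15687050/1743007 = -9.00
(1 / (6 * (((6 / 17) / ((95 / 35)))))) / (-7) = -323 / 1764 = -0.18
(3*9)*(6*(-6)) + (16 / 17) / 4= -971.76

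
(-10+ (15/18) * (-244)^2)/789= 148810/2367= 62.87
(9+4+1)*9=126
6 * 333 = 1998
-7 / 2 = -3.50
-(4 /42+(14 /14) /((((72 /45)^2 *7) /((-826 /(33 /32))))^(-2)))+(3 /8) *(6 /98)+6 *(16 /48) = 4930861211 /2558535000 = 1.93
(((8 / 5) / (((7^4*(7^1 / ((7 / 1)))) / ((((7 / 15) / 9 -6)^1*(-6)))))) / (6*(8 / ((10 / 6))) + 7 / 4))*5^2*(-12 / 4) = -256960 / 4401033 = -0.06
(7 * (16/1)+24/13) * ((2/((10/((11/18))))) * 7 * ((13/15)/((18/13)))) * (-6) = -148148/405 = -365.80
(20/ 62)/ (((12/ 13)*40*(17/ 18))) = 39/ 4216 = 0.01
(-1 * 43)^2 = 1849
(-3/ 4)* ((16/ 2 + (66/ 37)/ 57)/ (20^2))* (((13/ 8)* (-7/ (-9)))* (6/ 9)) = -85631/ 6748800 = -0.01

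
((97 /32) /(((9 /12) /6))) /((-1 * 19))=-97 /76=-1.28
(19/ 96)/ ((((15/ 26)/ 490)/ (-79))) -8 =-13287.68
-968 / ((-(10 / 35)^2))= 11858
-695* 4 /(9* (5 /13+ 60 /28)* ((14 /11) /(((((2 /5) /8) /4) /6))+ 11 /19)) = -5287282 /26454807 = -0.20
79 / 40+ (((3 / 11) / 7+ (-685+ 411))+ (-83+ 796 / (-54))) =-30746479 / 83160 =-369.73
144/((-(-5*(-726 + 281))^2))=-144/4950625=-0.00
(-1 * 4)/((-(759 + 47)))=2/403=0.00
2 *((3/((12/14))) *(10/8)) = 35/4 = 8.75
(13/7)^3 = 2197/343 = 6.41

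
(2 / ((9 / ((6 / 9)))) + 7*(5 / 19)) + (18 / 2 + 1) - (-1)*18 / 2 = 10768 / 513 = 20.99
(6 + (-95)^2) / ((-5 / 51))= -460581 / 5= -92116.20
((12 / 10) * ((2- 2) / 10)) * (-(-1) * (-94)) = 0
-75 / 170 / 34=-15 / 1156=-0.01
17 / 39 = 0.44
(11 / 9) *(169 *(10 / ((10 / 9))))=1859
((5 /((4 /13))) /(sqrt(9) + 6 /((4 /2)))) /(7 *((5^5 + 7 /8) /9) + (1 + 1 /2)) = 195 /175157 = 0.00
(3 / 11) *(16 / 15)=16 / 55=0.29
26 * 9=234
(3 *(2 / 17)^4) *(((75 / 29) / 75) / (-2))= -24 / 2422109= -0.00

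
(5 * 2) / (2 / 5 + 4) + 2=47 / 11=4.27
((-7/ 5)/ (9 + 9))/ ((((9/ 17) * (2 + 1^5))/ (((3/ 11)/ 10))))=-119/ 89100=-0.00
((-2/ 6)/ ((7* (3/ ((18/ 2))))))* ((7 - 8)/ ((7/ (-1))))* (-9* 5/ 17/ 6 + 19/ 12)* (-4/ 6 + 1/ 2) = 233/ 59976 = 0.00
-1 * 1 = -1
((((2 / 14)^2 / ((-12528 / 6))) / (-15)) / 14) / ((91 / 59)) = 59 / 1955182320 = 0.00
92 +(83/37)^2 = 132837/1369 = 97.03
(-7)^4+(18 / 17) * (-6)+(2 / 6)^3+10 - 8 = 1100078 / 459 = 2396.68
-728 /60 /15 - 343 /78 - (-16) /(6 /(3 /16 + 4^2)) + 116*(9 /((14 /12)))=19099438 /20475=932.82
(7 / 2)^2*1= 49 / 4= 12.25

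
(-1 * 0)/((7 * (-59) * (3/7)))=0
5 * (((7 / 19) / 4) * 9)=4.14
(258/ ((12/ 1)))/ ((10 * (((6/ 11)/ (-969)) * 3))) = -1273.16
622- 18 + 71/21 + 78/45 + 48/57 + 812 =945601/665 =1421.96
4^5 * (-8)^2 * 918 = 60162048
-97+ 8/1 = -89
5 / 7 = 0.71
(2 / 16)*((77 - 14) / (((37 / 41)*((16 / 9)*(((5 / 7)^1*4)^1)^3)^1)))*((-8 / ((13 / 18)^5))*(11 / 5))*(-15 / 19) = 15537728293857 / 1044075916000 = 14.88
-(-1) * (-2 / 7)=-0.29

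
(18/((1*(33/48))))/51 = 96/187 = 0.51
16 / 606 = 8 / 303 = 0.03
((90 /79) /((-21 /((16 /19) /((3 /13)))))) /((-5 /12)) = 4992 /10507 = 0.48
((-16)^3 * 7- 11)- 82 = -28765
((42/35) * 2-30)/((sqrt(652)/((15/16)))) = -207 * sqrt(163)/2608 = -1.01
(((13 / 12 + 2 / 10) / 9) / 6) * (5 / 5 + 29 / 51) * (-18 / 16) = -77 / 1836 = -0.04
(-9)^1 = -9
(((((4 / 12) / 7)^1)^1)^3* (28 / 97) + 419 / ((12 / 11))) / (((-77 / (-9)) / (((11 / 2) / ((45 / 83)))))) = 16364214347 / 35932680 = 455.41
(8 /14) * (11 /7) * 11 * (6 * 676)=40063.35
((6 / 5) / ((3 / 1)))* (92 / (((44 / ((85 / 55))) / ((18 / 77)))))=14076 / 46585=0.30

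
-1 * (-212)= 212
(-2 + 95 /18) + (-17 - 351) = -6565 /18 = -364.72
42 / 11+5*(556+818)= 75612 / 11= 6873.82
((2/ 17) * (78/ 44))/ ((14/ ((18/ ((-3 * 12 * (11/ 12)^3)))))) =-16848/ 1742279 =-0.01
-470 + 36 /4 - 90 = -551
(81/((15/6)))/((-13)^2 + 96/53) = 8586/45265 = 0.19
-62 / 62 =-1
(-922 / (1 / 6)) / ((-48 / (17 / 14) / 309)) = 2421633 / 56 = 43243.45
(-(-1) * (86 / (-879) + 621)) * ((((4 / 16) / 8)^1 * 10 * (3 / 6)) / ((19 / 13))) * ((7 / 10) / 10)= 49665343 / 10688640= 4.65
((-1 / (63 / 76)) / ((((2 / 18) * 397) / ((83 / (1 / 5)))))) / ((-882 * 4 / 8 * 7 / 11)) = 346940 / 8578773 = 0.04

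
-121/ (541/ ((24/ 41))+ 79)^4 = -40144896/ 336054326486321041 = -0.00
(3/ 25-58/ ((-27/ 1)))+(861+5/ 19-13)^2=719552.65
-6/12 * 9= -4.50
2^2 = 4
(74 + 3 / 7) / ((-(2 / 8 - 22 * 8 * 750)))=2084 / 3695993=0.00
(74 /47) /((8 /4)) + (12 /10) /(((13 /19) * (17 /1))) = 46243 /51935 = 0.89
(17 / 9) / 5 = 17 / 45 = 0.38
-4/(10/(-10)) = 4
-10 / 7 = -1.43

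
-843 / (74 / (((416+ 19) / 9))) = -40745 / 74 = -550.61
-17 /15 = -1.13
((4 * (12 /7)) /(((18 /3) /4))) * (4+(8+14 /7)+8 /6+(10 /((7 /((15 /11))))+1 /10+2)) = 716336 /8085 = 88.60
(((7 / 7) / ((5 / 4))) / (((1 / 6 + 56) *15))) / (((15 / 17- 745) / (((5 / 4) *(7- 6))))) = -17 / 10657625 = -0.00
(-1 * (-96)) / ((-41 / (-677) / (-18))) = -1169856 / 41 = -28533.07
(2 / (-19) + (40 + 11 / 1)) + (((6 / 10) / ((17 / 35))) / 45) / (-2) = 493037 / 9690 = 50.88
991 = 991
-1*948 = -948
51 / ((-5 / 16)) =-816 / 5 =-163.20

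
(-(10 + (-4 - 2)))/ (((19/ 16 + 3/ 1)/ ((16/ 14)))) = -512/ 469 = -1.09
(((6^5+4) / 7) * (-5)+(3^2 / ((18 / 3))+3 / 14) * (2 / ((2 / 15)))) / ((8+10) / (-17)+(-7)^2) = -115.38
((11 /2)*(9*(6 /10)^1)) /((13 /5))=297 /26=11.42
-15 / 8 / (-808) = 15 / 6464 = 0.00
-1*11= -11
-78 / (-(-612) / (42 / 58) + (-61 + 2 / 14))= -91 / 915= -0.10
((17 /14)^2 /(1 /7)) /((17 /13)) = 221 /28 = 7.89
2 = 2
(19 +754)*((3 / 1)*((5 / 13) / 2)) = 11595 / 26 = 445.96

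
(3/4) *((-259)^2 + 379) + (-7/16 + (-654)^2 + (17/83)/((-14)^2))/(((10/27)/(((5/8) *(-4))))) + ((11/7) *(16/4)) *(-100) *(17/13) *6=-9614627461521/3383744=-2841416.92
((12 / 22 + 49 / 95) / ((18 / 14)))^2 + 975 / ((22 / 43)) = 337250982713 / 176908050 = 1906.36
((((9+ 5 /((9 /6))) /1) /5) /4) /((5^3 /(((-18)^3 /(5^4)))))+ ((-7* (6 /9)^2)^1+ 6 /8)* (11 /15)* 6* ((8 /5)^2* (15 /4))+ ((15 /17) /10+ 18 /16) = -98.57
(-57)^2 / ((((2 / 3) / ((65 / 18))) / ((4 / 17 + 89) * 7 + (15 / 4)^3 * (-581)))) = -2298766957305 / 4352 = -528209319.23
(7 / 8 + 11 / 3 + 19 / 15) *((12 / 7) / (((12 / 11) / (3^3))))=69003 / 280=246.44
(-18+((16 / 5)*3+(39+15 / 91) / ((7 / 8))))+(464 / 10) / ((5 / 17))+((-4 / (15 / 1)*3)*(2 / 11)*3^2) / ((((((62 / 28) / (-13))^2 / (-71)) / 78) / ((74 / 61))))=3114923585082658 / 10268933675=303334.67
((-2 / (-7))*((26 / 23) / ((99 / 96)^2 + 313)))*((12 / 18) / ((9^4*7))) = 106496 / 7133991688341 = 0.00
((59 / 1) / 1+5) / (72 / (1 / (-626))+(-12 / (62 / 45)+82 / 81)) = -10044 / 7074695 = -0.00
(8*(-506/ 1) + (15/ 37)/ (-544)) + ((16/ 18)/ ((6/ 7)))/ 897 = -1973318969237/ 487480032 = -4048.00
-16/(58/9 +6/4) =-288/143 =-2.01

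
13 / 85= 0.15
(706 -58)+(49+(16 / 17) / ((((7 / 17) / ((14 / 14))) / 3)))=4927 / 7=703.86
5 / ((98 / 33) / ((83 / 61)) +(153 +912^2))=13695 / 2278571861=0.00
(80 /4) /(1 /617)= 12340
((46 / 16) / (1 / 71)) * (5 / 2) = 8165 / 16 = 510.31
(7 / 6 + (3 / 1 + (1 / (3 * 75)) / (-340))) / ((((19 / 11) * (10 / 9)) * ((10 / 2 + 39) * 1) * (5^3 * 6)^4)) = 318749 / 2043984375000000000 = 0.00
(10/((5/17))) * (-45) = -1530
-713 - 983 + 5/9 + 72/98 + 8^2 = -719143/441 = -1630.71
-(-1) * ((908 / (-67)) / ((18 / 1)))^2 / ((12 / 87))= 1494341 / 363609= 4.11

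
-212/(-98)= 106/49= 2.16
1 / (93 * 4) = 1 / 372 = 0.00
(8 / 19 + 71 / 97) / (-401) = -2125 / 739043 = -0.00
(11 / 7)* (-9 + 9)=0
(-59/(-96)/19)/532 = 59/970368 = 0.00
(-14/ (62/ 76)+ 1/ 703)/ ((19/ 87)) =-32534955/ 414067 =-78.57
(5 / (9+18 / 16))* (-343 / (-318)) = 6860 / 12879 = 0.53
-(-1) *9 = 9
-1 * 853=-853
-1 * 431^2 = -185761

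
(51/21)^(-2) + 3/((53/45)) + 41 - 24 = 302001/15317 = 19.72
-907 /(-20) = 907 /20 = 45.35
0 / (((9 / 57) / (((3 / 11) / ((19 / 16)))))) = 0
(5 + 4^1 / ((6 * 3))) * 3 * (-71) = -3337 / 3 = -1112.33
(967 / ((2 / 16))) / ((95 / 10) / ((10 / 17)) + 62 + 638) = 154720 / 14323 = 10.80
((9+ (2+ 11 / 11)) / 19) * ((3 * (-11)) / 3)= -132 / 19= -6.95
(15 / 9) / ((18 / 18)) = 5 / 3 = 1.67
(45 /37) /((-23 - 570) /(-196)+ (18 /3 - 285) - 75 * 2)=-8820 /3089167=-0.00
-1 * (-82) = 82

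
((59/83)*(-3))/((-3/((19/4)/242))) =1121/80344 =0.01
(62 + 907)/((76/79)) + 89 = 4385/4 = 1096.25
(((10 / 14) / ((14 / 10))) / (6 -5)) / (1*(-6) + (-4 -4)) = -25 / 686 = -0.04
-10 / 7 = -1.43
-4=-4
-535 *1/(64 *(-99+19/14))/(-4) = -3745/174976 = -0.02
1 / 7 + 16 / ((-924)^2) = 7624 / 53361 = 0.14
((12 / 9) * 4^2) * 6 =128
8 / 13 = 0.62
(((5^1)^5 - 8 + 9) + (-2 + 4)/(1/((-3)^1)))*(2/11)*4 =24960/11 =2269.09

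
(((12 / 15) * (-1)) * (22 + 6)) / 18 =-1.24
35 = 35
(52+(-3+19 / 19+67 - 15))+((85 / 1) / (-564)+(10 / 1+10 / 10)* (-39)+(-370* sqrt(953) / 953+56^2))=1584191 / 564 - 370* sqrt(953) / 953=2796.86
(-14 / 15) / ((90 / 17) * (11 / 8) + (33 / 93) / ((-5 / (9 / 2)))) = -0.13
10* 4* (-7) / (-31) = 280 / 31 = 9.03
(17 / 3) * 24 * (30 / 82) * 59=120360 / 41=2935.61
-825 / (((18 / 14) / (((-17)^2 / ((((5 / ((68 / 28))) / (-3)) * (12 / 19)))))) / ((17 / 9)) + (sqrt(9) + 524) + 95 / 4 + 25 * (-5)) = -5236766700 / 2702482517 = -1.94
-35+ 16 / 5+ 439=2036 / 5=407.20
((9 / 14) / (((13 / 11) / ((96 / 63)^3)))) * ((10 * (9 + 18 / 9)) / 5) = 3964928 / 93639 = 42.34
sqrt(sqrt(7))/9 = 7^(1/4)/9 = 0.18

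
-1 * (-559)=559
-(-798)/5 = 798/5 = 159.60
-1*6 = -6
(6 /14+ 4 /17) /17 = 79 /2023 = 0.04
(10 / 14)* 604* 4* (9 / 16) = 6795 / 7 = 970.71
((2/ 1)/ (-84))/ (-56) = 1/ 2352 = 0.00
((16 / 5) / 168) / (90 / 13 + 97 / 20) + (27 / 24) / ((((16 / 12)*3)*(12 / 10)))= 970871 / 4113984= 0.24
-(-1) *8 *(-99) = -792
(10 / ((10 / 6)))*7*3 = 126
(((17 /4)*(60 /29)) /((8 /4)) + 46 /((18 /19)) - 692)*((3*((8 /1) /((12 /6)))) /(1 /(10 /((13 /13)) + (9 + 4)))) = -15344818 /87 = -176377.22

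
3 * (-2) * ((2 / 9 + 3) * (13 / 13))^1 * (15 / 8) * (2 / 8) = -145 / 16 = -9.06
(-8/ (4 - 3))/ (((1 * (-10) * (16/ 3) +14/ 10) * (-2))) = -60/ 779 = -0.08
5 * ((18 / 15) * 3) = 18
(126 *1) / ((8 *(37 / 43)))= 2709 / 148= 18.30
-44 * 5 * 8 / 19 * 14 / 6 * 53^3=-1834164640 / 57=-32178327.02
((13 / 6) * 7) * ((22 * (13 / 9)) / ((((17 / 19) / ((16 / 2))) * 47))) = 1977976 / 21573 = 91.69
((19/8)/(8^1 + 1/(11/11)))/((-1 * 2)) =-19/144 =-0.13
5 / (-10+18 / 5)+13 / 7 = 241 / 224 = 1.08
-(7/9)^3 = -0.47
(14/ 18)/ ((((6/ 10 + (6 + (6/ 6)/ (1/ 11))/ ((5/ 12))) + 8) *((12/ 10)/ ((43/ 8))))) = 0.07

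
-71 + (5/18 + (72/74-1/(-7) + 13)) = -56.61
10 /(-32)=-5 /16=-0.31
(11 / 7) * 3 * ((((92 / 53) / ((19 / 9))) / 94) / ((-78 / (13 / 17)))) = -2277 / 5632151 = -0.00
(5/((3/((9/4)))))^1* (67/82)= 1005/328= 3.06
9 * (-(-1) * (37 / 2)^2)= 12321 / 4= 3080.25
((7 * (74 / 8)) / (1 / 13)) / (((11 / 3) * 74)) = 273 / 88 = 3.10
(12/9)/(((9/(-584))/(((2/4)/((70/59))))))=-34456/945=-36.46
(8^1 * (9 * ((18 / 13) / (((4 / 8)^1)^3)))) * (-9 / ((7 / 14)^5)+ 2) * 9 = -2052864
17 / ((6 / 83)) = 1411 / 6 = 235.17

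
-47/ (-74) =47/ 74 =0.64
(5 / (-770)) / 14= -1 / 2156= -0.00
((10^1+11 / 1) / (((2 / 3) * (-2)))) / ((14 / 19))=-171 / 8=-21.38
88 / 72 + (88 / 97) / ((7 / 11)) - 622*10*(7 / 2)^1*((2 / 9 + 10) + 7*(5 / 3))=-2912004329 / 6111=-476518.46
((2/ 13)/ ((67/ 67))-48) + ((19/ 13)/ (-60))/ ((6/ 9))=-24899/ 520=-47.88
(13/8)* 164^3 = 7167784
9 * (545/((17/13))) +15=64020/17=3765.88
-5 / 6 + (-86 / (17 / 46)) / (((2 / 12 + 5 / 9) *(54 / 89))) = -235091 / 442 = -531.88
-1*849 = -849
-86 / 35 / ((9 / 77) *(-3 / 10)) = 1892 / 27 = 70.07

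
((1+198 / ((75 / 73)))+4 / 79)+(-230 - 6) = -83403 / 1975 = -42.23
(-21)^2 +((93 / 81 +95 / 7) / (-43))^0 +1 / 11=4863 / 11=442.09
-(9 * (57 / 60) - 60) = 1029 / 20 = 51.45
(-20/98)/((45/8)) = -16/441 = -0.04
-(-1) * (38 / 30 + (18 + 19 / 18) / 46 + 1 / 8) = 14953 / 8280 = 1.81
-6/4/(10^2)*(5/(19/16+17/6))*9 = -162/965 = -0.17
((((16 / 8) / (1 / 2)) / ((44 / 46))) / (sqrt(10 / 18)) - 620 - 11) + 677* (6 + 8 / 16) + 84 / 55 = 138* sqrt(5) / 55 + 414813 / 110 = 3776.64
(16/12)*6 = 8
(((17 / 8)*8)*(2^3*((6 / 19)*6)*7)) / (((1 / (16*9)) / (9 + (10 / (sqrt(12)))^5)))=44416512 / 19 + 571200000*sqrt(3) / 19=54408628.07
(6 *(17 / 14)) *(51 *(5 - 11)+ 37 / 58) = -903261 / 406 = -2224.78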